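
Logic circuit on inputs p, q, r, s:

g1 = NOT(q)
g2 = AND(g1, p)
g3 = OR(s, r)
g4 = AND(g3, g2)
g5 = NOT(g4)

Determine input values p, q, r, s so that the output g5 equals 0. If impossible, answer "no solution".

g5 = NOT(g4) must be 0, so g4 = 1.
g4 = AND(g3, g2) must be 1, so both g3 = 1 and g2 = 1.
Check with p=1, q=0, r=1, s=0:
g1 = NOT(q) = NOT 0 = 1
g2 = AND(g1, p) = AND(1, 1) = 1
g3 = OR(s, r) = OR(0, 1) = 1
g4 = AND(g3, g2) = AND(1, 1) = 1
g5 = NOT(g4) = NOT 1 = 0
So g5 = 0 as required.

p=1, q=0, r=1, s=0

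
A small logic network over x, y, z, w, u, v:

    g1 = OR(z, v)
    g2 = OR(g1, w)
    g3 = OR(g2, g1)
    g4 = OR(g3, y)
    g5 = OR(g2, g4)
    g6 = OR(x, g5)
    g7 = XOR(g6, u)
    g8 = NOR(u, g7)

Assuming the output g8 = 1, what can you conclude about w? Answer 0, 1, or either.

g8 = NOR(u, g7) must be 1, so both u = 0 and g7 = 0.
g7 = XOR(g6, u) must be 0, so g6 and u are equal.
Every assignment with g8 = 1 has w = 0; there are 1 such assignment(s).
  x=0, y=0, z=0, w=0, u=0, v=0

0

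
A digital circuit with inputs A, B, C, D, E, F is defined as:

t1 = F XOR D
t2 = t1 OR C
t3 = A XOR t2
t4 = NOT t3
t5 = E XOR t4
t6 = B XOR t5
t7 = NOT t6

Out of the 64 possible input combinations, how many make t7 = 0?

t7 = NOT t6 must be 0, so t6 = 1.
t6 = B XOR t5 must be 1, so B and t5 differ.
Enumerating the 64 input combinations, 32 give t7 = 0 and 32 give t7 = 1.

32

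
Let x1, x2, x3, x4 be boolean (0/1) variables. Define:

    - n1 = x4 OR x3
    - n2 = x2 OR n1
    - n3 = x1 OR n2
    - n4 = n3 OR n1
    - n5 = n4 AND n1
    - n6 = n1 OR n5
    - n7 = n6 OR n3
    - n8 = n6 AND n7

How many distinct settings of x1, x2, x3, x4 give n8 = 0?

4

n8 = n6 AND n7 must be 0, so at least one of n6, n7 is 0.
Satisfying assignments:
  x1=0, x2=0, x3=0, x4=0
  x1=0, x2=1, x3=0, x4=0
  x1=1, x2=0, x3=0, x4=0
  x1=1, x2=1, x3=0, x4=0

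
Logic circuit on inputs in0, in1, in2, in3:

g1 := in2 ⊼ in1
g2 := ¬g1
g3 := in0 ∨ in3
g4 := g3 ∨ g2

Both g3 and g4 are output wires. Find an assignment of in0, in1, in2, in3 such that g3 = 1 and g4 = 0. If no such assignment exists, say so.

no solution exists

Across all 16 input combinations, none give both g3 = 1 and g4 = 0.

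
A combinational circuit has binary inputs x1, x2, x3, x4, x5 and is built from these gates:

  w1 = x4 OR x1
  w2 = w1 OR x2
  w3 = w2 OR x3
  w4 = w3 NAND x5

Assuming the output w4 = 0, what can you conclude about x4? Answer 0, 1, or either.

either

Both values of x4 occur among assignments with w4 = 0:
  x4=0: x1=0, x2=0, x3=1, x4=0, x5=1
  x4=1: x1=0, x2=0, x3=0, x4=1, x5=1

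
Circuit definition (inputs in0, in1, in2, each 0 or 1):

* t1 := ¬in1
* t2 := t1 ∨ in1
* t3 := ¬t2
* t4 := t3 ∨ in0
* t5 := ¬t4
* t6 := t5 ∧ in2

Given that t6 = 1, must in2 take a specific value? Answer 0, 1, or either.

t6 = t5 ∧ in2 must be 1, so both t5 = 1 and in2 = 1.
t5 = ¬t4 must be 1, so t4 = 0.
Every assignment with t6 = 1 has in2 = 1; there are 2 such assignment(s).
  in0=0, in1=0, in2=1
  in0=0, in1=1, in2=1

1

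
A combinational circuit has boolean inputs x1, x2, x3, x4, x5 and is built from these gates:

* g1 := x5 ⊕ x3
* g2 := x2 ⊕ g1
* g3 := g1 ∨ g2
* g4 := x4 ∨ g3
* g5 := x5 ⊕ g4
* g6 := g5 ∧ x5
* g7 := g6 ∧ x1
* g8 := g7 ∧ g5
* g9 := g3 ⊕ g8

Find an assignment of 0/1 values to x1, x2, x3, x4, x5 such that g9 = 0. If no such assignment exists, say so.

x1=1, x2=0, x3=0, x4=0, x5=0

Check with x1=1, x2=0, x3=0, x4=0, x5=0:
g1 = x5 ⊕ x3 = 0 ⊕ 0 = 0
g2 = x2 ⊕ g1 = 0 ⊕ 0 = 0
g3 = g1 ∨ g2 = 0 ∨ 0 = 0
g4 = x4 ∨ g3 = 0 ∨ 0 = 0
g5 = x5 ⊕ g4 = 0 ⊕ 0 = 0
g6 = g5 ∧ x5 = 0 ∧ 0 = 0
g7 = g6 ∧ x1 = 0 ∧ 1 = 0
g8 = g7 ∧ g5 = 0 ∧ 0 = 0
g9 = g3 ⊕ g8 = 0 ⊕ 0 = 0
So g9 = 0 as required.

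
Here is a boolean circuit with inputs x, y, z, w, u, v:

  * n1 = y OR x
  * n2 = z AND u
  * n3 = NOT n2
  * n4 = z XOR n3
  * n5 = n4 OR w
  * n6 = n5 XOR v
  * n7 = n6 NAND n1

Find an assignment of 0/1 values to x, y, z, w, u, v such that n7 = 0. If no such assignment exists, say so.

x=1, y=1, z=1, w=0, u=1, v=0

Check with x=1, y=1, z=1, w=0, u=1, v=0:
n1 = y OR x = 1 OR 1 = 1
n2 = z AND u = 1 AND 1 = 1
n3 = NOT n2 = NOT 1 = 0
n4 = z XOR n3 = 1 XOR 0 = 1
n5 = n4 OR w = 1 OR 0 = 1
n6 = n5 XOR v = 1 XOR 0 = 1
n7 = n6 NAND n1 = 1 NAND 1 = 0
So n7 = 0 as required.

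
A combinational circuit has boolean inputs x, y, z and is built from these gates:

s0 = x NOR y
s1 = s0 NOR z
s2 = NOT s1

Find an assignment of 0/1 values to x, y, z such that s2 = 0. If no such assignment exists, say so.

Check with x=1, y=0, z=0:
s0 = x NOR y = 1 NOR 0 = 0
s1 = s0 NOR z = 0 NOR 0 = 1
s2 = NOT s1 = NOT 1 = 0
So s2 = 0 as required.

x=1, y=0, z=0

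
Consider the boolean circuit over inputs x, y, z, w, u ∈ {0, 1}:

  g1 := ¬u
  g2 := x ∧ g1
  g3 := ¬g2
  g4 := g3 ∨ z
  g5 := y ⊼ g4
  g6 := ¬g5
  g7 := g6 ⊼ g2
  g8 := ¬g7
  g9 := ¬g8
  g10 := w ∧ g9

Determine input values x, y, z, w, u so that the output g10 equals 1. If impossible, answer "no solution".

x=1, y=0, z=0, w=1, u=0

Check with x=1, y=0, z=0, w=1, u=0:
g1 = ¬u = ¬0 = 1
g2 = x ∧ g1 = 1 ∧ 1 = 1
g3 = ¬g2 = ¬1 = 0
g4 = g3 ∨ z = 0 ∨ 0 = 0
g5 = y ⊼ g4 = 0 ⊼ 0 = 1
g6 = ¬g5 = ¬1 = 0
g7 = g6 ⊼ g2 = 0 ⊼ 1 = 1
g8 = ¬g7 = ¬1 = 0
g9 = ¬g8 = ¬0 = 1
g10 = w ∧ g9 = 1 ∧ 1 = 1
So g10 = 1 as required.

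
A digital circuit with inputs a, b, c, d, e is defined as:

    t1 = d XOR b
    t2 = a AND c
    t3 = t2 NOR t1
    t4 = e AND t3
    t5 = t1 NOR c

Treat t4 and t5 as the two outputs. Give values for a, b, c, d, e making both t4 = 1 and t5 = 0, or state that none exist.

Check with a=0 b=1 c=1 d=1 e=1:
t1 = d XOR b = 1 XOR 1 = 0
t2 = a AND c = 0 AND 1 = 0
t3 = t2 NOR t1 = 0 NOR 0 = 1
t4 = e AND t3 = 1 AND 1 = 1
t5 = t1 NOR c = 0 NOR 1 = 0
So t4 = 1 and t5 = 0.

a=0 b=1 c=1 d=1 e=1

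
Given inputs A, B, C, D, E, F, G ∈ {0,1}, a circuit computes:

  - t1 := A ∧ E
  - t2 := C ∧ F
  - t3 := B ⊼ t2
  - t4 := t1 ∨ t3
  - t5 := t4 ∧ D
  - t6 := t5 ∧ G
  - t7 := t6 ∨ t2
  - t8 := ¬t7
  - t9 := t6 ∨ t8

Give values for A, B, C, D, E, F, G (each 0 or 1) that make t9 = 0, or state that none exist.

t9 = t6 ∨ t8 must be 0, so both t6 = 0 and t8 = 0.
t6 = t5 ∧ G must be 0, so at least one of t5, G is 0.
t8 = ¬t7 must be 0, so t7 = 1.
Check with A=1, B=0, C=1, D=1, E=0, F=1, G=0:
t1 = A ∧ E = 1 ∧ 0 = 0
t2 = C ∧ F = 1 ∧ 1 = 1
t3 = B ⊼ t2 = 0 ⊼ 1 = 1
t4 = t1 ∨ t3 = 0 ∨ 1 = 1
t5 = t4 ∧ D = 1 ∧ 1 = 1
t6 = t5 ∧ G = 1 ∧ 0 = 0
t7 = t6 ∨ t2 = 0 ∨ 1 = 1
t8 = ¬t7 = ¬1 = 0
t9 = t6 ∨ t8 = 0 ∨ 0 = 0
So t9 = 0 as required.

A=1, B=0, C=1, D=1, E=0, F=1, G=0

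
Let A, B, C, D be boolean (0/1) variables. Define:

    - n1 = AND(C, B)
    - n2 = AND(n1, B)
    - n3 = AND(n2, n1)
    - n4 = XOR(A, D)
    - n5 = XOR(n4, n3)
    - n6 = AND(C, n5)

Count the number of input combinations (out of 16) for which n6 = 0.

n6 = AND(C, n5) must be 0, so at least one of C, n5 is 0.
Enumerating the 16 input combinations, 12 give n6 = 0 and 4 give n6 = 1.

12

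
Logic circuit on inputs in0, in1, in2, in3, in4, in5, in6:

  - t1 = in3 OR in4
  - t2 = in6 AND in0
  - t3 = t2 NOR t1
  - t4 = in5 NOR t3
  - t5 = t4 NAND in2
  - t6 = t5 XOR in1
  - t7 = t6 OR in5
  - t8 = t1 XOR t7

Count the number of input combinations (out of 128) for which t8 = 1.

t8 = t1 XOR t7 must be 1, so t1 and t7 differ.
Enumerating the 128 input combinations, 48 give t8 = 1 and 80 give t8 = 0.

48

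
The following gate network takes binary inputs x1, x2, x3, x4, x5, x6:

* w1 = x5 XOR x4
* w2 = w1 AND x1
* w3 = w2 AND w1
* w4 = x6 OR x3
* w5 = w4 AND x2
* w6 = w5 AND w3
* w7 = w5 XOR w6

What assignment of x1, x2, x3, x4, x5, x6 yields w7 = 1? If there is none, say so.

x1=0, x2=1, x3=1, x4=0, x5=0, x6=0

w7 = w5 XOR w6 must be 1, so w5 and w6 differ.
Check with x1=0, x2=1, x3=1, x4=0, x5=0, x6=0:
w1 = x5 XOR x4 = 0 XOR 0 = 0
w2 = w1 AND x1 = 0 AND 0 = 0
w3 = w2 AND w1 = 0 AND 0 = 0
w4 = x6 OR x3 = 0 OR 1 = 1
w5 = w4 AND x2 = 1 AND 1 = 1
w6 = w5 AND w3 = 1 AND 0 = 0
w7 = w5 XOR w6 = 1 XOR 0 = 1
So w7 = 1 as required.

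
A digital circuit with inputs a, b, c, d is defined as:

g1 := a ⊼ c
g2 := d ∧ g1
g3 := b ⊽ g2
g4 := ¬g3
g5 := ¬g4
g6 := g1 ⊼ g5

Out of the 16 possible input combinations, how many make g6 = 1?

g6 = g1 ⊼ g5 must be 1, so at least one of g1, g5 is 0.
Enumerating the 16 input combinations, 13 give g6 = 1 and 3 give g6 = 0.

13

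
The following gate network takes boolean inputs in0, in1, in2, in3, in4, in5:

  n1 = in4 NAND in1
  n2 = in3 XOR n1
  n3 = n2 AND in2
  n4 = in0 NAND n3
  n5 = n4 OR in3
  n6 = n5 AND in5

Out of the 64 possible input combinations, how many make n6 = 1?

29

n6 = n5 AND in5 must be 1, so both n5 = 1 and in5 = 1.
n5 = n4 OR in3 must be 1, so at least one of n4, in3 is 1.
Enumerating the 64 input combinations, 29 give n6 = 1 and 35 give n6 = 0.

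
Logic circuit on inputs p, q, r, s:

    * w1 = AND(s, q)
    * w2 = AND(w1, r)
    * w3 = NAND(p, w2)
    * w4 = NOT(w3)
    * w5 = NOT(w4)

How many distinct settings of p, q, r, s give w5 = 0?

1

w5 = NOT(w4) must be 0, so w4 = 1.
Satisfying assignments:
  p=1, q=1, r=1, s=1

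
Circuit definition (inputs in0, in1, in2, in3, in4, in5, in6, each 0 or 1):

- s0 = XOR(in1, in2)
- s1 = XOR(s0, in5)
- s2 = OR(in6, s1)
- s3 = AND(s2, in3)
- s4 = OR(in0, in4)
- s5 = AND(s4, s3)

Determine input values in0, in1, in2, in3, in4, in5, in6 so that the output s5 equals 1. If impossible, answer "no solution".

in0=0, in1=0, in2=1, in3=1, in4=1, in5=0, in6=0

Check with in0=0, in1=0, in2=1, in3=1, in4=1, in5=0, in6=0:
s0 = XOR(in1, in2) = XOR(0, 1) = 1
s1 = XOR(s0, in5) = XOR(1, 0) = 1
s2 = OR(in6, s1) = OR(0, 1) = 1
s3 = AND(s2, in3) = AND(1, 1) = 1
s4 = OR(in0, in4) = OR(0, 1) = 1
s5 = AND(s4, s3) = AND(1, 1) = 1
So s5 = 1 as required.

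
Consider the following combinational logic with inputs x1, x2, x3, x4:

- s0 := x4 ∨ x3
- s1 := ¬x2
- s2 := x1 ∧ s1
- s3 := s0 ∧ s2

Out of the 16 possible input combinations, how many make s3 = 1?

3

s3 = s0 ∧ s2 must be 1, so both s0 = 1 and s2 = 1.
s0 = x4 ∨ x3 must be 1, so at least one of x4, x3 is 1.
Enumerating the 16 input combinations, 3 give s3 = 1 and 13 give s3 = 0.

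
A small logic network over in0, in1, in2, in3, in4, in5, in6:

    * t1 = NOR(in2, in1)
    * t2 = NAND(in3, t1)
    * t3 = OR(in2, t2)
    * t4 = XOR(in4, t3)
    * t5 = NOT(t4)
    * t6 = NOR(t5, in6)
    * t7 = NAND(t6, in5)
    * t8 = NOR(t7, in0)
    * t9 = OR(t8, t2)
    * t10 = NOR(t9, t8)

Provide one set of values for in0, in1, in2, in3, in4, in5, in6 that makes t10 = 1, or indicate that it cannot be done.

t10 = NOR(t9, t8) must be 1, so both t9 = 0 and t8 = 0.
Check with in0=1, in1=0, in2=0, in3=1, in4=0, in5=0, in6=0:
t1 = NOR(in2, in1) = NOR(0, 0) = 1
t2 = NAND(in3, t1) = NAND(1, 1) = 0
t3 = OR(in2, t2) = OR(0, 0) = 0
t4 = XOR(in4, t3) = XOR(0, 0) = 0
t5 = NOT(t4) = NOT 0 = 1
t6 = NOR(t5, in6) = NOR(1, 0) = 0
t7 = NAND(t6, in5) = NAND(0, 0) = 1
t8 = NOR(t7, in0) = NOR(1, 1) = 0
t9 = OR(t8, t2) = OR(0, 0) = 0
t10 = NOR(t9, t8) = NOR(0, 0) = 1
So t10 = 1 as required.

in0=1, in1=0, in2=0, in3=1, in4=0, in5=0, in6=0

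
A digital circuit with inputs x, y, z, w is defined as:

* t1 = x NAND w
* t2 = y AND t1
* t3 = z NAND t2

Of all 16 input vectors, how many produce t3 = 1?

13

t3 = z NAND t2 must be 1, so at least one of z, t2 is 0.
Enumerating the 16 input combinations, 13 give t3 = 1 and 3 give t3 = 0.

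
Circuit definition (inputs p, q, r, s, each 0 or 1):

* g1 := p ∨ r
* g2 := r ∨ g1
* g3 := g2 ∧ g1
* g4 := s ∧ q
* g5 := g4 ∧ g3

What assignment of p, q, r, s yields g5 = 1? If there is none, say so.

g5 = g4 ∧ g3 must be 1, so both g4 = 1 and g3 = 1.
g4 = s ∧ q must be 1, so both s = 1 and q = 1.
Check with p=1, q=1, r=0, s=1:
g1 = p ∨ r = 1 ∨ 0 = 1
g2 = r ∨ g1 = 0 ∨ 1 = 1
g3 = g2 ∧ g1 = 1 ∧ 1 = 1
g4 = s ∧ q = 1 ∧ 1 = 1
g5 = g4 ∧ g3 = 1 ∧ 1 = 1
So g5 = 1 as required.

p=1, q=1, r=0, s=1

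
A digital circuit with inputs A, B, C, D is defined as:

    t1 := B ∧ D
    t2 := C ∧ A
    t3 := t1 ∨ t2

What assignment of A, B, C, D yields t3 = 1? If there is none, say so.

Check with A=0 B=1 C=1 D=1:
t1 = B ∧ D = 1 ∧ 1 = 1
t2 = C ∧ A = 1 ∧ 0 = 0
t3 = t1 ∨ t2 = 1 ∨ 0 = 1
So t3 = 1 as required.

A=0 B=1 C=1 D=1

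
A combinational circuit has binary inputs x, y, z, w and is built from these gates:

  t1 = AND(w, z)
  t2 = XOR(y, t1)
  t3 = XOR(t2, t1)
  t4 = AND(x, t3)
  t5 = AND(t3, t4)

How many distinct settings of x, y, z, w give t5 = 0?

t5 = AND(t3, t4) must be 0, so at least one of t3, t4 is 0.
Enumerating the 16 input combinations, 12 give t5 = 0 and 4 give t5 = 1.

12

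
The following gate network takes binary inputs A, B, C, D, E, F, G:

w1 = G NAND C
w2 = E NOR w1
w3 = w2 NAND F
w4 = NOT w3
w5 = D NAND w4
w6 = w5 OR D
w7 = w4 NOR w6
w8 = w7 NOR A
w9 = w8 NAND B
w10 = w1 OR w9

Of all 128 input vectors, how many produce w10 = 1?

120

w10 = w1 OR w9 must be 1, so at least one of w1, w9 is 1.
Enumerating the 128 input combinations, 120 give w10 = 1 and 8 give w10 = 0.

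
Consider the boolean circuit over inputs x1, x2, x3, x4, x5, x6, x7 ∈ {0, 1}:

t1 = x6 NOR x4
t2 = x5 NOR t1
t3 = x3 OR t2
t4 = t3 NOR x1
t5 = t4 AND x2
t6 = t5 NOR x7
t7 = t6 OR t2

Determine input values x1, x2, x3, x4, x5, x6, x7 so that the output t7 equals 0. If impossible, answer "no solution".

x1=0, x2=1, x3=1, x4=0, x5=1, x6=0, x7=1

t7 = t6 OR t2 must be 0, so both t6 = 0 and t2 = 0.
t6 = t5 NOR x7 must be 0, so at least one of t5, x7 is 1.
t2 = x5 NOR t1 must be 0, so at least one of x5, t1 is 1.
Check with x1=0, x2=1, x3=1, x4=0, x5=1, x6=0, x7=1:
t1 = x6 NOR x4 = 0 NOR 0 = 1
t2 = x5 NOR t1 = 1 NOR 1 = 0
t3 = x3 OR t2 = 1 OR 0 = 1
t4 = t3 NOR x1 = 1 NOR 0 = 0
t5 = t4 AND x2 = 0 AND 1 = 0
t6 = t5 NOR x7 = 0 NOR 1 = 0
t7 = t6 OR t2 = 0 OR 0 = 0
So t7 = 0 as required.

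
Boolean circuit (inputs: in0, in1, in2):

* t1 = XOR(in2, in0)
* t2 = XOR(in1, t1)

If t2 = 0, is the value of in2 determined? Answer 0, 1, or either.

either

Both values of in2 occur among assignments with t2 = 0:
  in2=0: in0=0, in1=0, in2=0
  in2=1: in0=0, in1=1, in2=1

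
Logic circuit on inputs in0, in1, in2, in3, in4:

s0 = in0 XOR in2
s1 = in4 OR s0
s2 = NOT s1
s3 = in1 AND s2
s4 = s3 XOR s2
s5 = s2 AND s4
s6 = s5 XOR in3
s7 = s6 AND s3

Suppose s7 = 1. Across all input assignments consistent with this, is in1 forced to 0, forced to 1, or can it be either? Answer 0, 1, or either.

1

s7 = s6 AND s3 must be 1, so both s6 = 1 and s3 = 1.
Every assignment with s7 = 1 has in1 = 1; there are 2 such assignment(s).
  in0=0, in1=1, in2=0, in3=1, in4=0
  in0=1, in1=1, in2=1, in3=1, in4=0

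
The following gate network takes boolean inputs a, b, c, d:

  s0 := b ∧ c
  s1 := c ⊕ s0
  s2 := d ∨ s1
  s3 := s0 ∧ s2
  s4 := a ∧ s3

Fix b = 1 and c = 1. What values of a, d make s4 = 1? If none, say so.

a=1, d=1

s4 = a ∧ s3 must be 1, so both a = 1 and s3 = 1.
s3 = s0 ∧ s2 must be 1, so both s0 = 1 and s2 = 1.
Check with b = 1 and c = 1 and a=1, d=1:
s0 = b ∧ c = 1 ∧ 1 = 1
s1 = c ⊕ s0 = 1 ⊕ 1 = 0
s2 = d ∨ s1 = 1 ∨ 0 = 1
s3 = s0 ∧ s2 = 1 ∧ 1 = 1
s4 = a ∧ s3 = 1 ∧ 1 = 1
So s4 = 1.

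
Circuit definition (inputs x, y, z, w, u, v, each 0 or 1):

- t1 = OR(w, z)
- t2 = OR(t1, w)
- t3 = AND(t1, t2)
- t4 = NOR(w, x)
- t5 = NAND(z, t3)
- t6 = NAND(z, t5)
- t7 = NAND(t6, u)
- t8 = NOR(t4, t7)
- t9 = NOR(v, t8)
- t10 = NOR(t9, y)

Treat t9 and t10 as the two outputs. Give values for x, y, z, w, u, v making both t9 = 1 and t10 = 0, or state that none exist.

Check with x=0, y=0, z=0, w=1, u=0, v=0:
t1 = OR(w, z) = OR(1, 0) = 1
t2 = OR(t1, w) = OR(1, 1) = 1
t3 = AND(t1, t2) = AND(1, 1) = 1
t4 = NOR(w, x) = NOR(1, 0) = 0
t5 = NAND(z, t3) = NAND(0, 1) = 1
t6 = NAND(z, t5) = NAND(0, 1) = 1
t7 = NAND(t6, u) = NAND(1, 0) = 1
t8 = NOR(t4, t7) = NOR(0, 1) = 0
t9 = NOR(v, t8) = NOR(0, 0) = 1
t10 = NOR(t9, y) = NOR(1, 0) = 0
So t9 = 1 and t10 = 0.

x=0, y=0, z=0, w=1, u=0, v=0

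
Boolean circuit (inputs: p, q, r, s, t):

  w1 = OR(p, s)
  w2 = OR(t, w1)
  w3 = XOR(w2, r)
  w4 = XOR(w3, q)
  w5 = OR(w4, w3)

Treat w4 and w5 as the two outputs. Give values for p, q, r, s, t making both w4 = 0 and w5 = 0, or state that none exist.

p=1 q=0 r=1 s=0 t=1

Check with p=1 q=0 r=1 s=0 t=1:
w1 = OR(p, s) = OR(1, 0) = 1
w2 = OR(t, w1) = OR(1, 1) = 1
w3 = XOR(w2, r) = XOR(1, 1) = 0
w4 = XOR(w3, q) = XOR(0, 0) = 0
w5 = OR(w4, w3) = OR(0, 0) = 0
So w4 = 0 and w5 = 0.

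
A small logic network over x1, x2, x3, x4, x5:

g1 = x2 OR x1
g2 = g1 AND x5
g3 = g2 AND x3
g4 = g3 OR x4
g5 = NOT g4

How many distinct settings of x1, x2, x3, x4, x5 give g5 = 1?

13

g5 = NOT g4 must be 1, so g4 = 0.
Enumerating the 32 input combinations, 13 give g5 = 1 and 19 give g5 = 0.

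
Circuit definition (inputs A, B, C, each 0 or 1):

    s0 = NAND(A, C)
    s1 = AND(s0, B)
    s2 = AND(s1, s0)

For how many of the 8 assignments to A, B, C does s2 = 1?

3

s2 = AND(s1, s0) must be 1, so both s1 = 1 and s0 = 1.
Satisfying assignments:
  A=0, B=1, C=0
  A=0, B=1, C=1
  A=1, B=1, C=0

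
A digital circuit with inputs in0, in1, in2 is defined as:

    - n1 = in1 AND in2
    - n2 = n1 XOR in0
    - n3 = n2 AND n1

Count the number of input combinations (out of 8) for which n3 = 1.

n3 = n2 AND n1 must be 1, so both n2 = 1 and n1 = 1.
n2 = n1 XOR in0 must be 1, so n1 and in0 differ.
Enumerating the 8 input combinations, 1 give n3 = 1 and 7 give n3 = 0.

1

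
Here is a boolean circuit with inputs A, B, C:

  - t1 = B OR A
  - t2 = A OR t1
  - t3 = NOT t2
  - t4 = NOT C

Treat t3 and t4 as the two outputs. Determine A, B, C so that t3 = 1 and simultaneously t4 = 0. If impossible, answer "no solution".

A=0, B=0, C=1

Check with A=0, B=0, C=1:
t1 = B OR A = 0 OR 0 = 0
t2 = A OR t1 = 0 OR 0 = 0
t3 = NOT t2 = NOT 0 = 1
t4 = NOT C = NOT 1 = 0
So t3 = 1 and t4 = 0.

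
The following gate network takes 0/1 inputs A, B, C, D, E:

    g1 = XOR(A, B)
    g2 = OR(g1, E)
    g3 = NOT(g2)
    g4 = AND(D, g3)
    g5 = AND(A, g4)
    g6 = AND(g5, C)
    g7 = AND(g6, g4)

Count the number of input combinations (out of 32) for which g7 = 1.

1

g7 = AND(g6, g4) must be 1, so both g6 = 1 and g4 = 1.
g6 = AND(g5, C) must be 1, so both g5 = 1 and C = 1.
Satisfying assignments:
  A=1, B=1, C=1, D=1, E=0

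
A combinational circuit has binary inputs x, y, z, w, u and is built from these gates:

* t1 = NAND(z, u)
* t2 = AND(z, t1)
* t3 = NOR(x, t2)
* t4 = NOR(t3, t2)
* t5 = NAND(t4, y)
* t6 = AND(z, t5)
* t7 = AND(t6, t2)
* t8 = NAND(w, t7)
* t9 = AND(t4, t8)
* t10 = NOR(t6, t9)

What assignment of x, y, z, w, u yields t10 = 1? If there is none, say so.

x=0 y=0 z=0 w=0 u=1

t10 = NOR(t6, t9) must be 1, so both t6 = 0 and t9 = 0.
t6 = AND(z, t5) must be 0, so at least one of z, t5 is 0.
Check with x=0 y=0 z=0 w=0 u=1:
t1 = NAND(z, u) = NAND(0, 1) = 1
t2 = AND(z, t1) = AND(0, 1) = 0
t3 = NOR(x, t2) = NOR(0, 0) = 1
t4 = NOR(t3, t2) = NOR(1, 0) = 0
t5 = NAND(t4, y) = NAND(0, 0) = 1
t6 = AND(z, t5) = AND(0, 1) = 0
t7 = AND(t6, t2) = AND(0, 0) = 0
t8 = NAND(w, t7) = NAND(0, 0) = 1
t9 = AND(t4, t8) = AND(0, 1) = 0
t10 = NOR(t6, t9) = NOR(0, 0) = 1
So t10 = 1 as required.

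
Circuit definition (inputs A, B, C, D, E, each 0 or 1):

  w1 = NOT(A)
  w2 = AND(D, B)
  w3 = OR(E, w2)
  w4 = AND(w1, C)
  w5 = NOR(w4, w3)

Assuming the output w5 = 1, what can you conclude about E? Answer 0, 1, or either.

w5 = NOR(w4, w3) must be 1, so both w4 = 0 and w3 = 0.
w4 = AND(w1, C) must be 0, so at least one of w1, C is 0.
w3 = OR(E, w2) must be 0, so both E = 0 and w2 = 0.
Every assignment with w5 = 1 has E = 0; there are 9 such assignment(s).

0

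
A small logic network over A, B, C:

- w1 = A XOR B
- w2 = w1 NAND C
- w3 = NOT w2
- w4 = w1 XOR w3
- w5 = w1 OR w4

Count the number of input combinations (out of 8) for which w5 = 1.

w5 = w1 OR w4 must be 1, so at least one of w1, w4 is 1.
Satisfying assignments:
  A=0, B=1, C=0
  A=0, B=1, C=1
  A=1, B=0, C=0
  A=1, B=0, C=1

4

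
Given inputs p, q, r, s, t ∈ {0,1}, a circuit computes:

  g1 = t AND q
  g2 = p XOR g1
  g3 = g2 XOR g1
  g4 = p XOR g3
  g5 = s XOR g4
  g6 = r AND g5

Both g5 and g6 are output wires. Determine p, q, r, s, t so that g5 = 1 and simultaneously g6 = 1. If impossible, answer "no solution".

Check with p=0, q=1, r=1, s=1, t=1:
g1 = t AND q = 1 AND 1 = 1
g2 = p XOR g1 = 0 XOR 1 = 1
g3 = g2 XOR g1 = 1 XOR 1 = 0
g4 = p XOR g3 = 0 XOR 0 = 0
g5 = s XOR g4 = 1 XOR 0 = 1
g6 = r AND g5 = 1 AND 1 = 1
So g5 = 1 and g6 = 1.

p=0, q=1, r=1, s=1, t=1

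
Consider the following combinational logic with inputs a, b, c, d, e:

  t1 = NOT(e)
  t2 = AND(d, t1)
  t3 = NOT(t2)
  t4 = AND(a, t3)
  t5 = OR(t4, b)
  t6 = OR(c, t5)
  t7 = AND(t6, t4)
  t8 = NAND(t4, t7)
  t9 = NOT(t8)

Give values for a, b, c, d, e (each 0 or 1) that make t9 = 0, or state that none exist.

t9 = NOT(t8) must be 0, so t8 = 1.
t8 = NAND(t4, t7) must be 1, so at least one of t4, t7 is 0.
Check with a=0, b=1, c=0, d=0, e=1:
t1 = NOT(e) = NOT 1 = 0
t2 = AND(d, t1) = AND(0, 0) = 0
t3 = NOT(t2) = NOT 0 = 1
t4 = AND(a, t3) = AND(0, 1) = 0
t5 = OR(t4, b) = OR(0, 1) = 1
t6 = OR(c, t5) = OR(0, 1) = 1
t7 = AND(t6, t4) = AND(1, 0) = 0
t8 = NAND(t4, t7) = NAND(0, 0) = 1
t9 = NOT(t8) = NOT 1 = 0
So t9 = 0 as required.

a=0, b=1, c=0, d=0, e=1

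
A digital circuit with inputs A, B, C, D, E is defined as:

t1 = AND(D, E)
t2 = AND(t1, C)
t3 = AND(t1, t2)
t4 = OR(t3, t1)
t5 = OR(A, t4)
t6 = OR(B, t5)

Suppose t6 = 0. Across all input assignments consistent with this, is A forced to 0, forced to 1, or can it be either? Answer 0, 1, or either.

t6 = OR(B, t5) must be 0, so both B = 0 and t5 = 0.
t5 = OR(A, t4) must be 0, so both A = 0 and t4 = 0.
Every assignment with t6 = 0 has A = 0; there are 6 such assignment(s).

0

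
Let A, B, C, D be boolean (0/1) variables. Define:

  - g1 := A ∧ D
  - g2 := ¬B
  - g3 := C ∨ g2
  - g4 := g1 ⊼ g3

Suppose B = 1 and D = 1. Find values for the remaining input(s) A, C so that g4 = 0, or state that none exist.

g4 = g1 ⊼ g3 must be 0, so both g1 = 1 and g3 = 1.
Check with B = 1 and D = 1 and A=1, C=1:
g1 = A ∧ D = 1 ∧ 1 = 1
g2 = ¬B = ¬1 = 0
g3 = C ∨ g2 = 1 ∨ 0 = 1
g4 = g1 ⊼ g3 = 1 ⊼ 1 = 0
So g4 = 0.

A=1, C=1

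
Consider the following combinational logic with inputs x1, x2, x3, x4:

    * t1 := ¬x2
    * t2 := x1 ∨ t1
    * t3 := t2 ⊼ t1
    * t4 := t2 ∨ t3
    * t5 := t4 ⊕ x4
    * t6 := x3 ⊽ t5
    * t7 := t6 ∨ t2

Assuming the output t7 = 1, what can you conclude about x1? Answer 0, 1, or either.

Both values of x1 occur among assignments with t7 = 1:
  x1=0: x1=0, x2=0, x3=0, x4=0
  x1=1: x1=1, x2=0, x3=0, x4=0

either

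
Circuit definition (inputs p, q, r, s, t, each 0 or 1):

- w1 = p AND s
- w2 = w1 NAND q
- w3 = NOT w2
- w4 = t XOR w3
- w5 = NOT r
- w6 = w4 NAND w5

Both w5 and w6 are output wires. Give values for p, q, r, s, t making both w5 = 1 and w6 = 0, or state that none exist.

Check with p=1, q=1, r=0, s=1, t=0:
w1 = p AND s = 1 AND 1 = 1
w2 = w1 NAND q = 1 NAND 1 = 0
w3 = NOT w2 = NOT 0 = 1
w4 = t XOR w3 = 0 XOR 1 = 1
w5 = NOT r = NOT 0 = 1
w6 = w4 NAND w5 = 1 NAND 1 = 0
So w5 = 1 and w6 = 0.

p=1, q=1, r=0, s=1, t=0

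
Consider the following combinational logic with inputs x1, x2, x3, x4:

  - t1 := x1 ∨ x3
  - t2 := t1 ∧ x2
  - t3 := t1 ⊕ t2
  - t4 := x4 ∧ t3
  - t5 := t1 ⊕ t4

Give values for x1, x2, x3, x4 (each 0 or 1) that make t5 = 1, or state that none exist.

t5 = t1 ⊕ t4 must be 1, so t1 and t4 differ.
Check with x1=1 x2=0 x3=0 x4=0:
t1 = x1 ∨ x3 = 1 ∨ 0 = 1
t2 = t1 ∧ x2 = 1 ∧ 0 = 0
t3 = t1 ⊕ t2 = 1 ⊕ 0 = 1
t4 = x4 ∧ t3 = 0 ∧ 1 = 0
t5 = t1 ⊕ t4 = 1 ⊕ 0 = 1
So t5 = 1 as required.

x1=1 x2=0 x3=0 x4=0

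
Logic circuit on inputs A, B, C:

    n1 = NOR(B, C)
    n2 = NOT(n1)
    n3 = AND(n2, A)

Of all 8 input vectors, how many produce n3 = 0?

5

n3 = AND(n2, A) must be 0, so at least one of n2, A is 0.
Satisfying assignments:
  A=0, B=0, C=0
  A=0, B=0, C=1
  A=0, B=1, C=0
  A=0, B=1, C=1
  A=1, B=0, C=0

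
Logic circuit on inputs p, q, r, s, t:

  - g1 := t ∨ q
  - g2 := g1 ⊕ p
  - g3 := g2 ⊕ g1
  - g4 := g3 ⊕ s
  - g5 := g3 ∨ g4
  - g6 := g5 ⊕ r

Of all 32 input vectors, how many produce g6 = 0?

g6 = g5 ⊕ r must be 0, so g5 and r are equal.
Enumerating the 32 input combinations, 16 give g6 = 0 and 16 give g6 = 1.

16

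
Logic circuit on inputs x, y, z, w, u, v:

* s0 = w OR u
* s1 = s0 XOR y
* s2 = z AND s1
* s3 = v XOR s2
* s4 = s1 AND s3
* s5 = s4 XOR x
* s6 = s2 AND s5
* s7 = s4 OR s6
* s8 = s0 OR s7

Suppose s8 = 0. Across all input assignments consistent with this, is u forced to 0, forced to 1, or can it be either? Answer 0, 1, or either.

s8 = s0 OR s7 must be 0, so both s0 = 0 and s7 = 0.
s0 = w OR u must be 0, so both w = 0 and u = 0.
Every assignment with s8 = 0 has u = 0; there are 11 such assignment(s).

0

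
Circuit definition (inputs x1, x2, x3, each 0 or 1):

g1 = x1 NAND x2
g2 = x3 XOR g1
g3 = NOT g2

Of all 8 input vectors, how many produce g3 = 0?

4

g3 = NOT g2 must be 0, so g2 = 1.
g2 = x3 XOR g1 must be 1, so x3 and g1 differ.
Satisfying assignments:
  x1=0, x2=0, x3=0
  x1=0, x2=1, x3=0
  x1=1, x2=0, x3=0
  x1=1, x2=1, x3=1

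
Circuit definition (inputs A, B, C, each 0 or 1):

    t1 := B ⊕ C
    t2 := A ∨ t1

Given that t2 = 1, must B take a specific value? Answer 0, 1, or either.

either

Both values of B occur among assignments with t2 = 1:
  B=0: A=0, B=0, C=1
  B=1: A=0, B=1, C=0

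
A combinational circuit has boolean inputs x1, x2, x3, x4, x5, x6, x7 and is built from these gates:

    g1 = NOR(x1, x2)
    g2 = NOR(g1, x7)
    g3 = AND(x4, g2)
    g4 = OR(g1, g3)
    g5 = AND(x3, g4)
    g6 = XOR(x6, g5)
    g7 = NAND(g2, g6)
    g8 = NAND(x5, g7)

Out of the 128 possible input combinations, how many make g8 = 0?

g8 = NAND(x5, g7) must be 0, so both x5 = 1 and g7 = 1.
Enumerating the 128 input combinations, 52 give g8 = 0 and 76 give g8 = 1.

52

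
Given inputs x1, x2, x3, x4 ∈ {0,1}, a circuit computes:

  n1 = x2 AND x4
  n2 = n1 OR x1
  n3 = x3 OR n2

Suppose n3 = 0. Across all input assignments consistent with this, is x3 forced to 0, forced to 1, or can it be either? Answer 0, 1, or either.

0

n3 = x3 OR n2 must be 0, so both x3 = 0 and n2 = 0.
n2 = n1 OR x1 must be 0, so both n1 = 0 and x1 = 0.
Every assignment with n3 = 0 has x3 = 0; there are 3 such assignment(s).
  x1=0, x2=0, x3=0, x4=0
  x1=0, x2=0, x3=0, x4=1
  x1=0, x2=1, x3=0, x4=0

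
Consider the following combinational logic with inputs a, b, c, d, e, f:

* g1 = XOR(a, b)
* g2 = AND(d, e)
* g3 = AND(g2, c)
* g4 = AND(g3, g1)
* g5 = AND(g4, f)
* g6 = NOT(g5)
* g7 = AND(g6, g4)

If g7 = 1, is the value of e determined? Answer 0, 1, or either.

1

g7 = AND(g6, g4) must be 1, so both g6 = 1 and g4 = 1.
g6 = NOT(g5) must be 1, so g5 = 0.
g4 = AND(g3, g1) must be 1, so both g3 = 1 and g1 = 1.
Every assignment with g7 = 1 has e = 1; there are 2 such assignment(s).
  a=0, b=1, c=1, d=1, e=1, f=0
  a=1, b=0, c=1, d=1, e=1, f=0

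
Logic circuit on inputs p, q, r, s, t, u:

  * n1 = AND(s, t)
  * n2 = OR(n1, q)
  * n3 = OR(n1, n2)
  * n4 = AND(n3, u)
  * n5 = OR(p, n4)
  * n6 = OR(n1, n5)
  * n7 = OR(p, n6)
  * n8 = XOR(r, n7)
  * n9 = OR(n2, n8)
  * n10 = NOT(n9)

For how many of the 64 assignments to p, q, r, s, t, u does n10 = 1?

12

n10 = NOT(n9) must be 1, so n9 = 0.
n9 = OR(n2, n8) must be 0, so both n2 = 0 and n8 = 0.
n2 = OR(n1, q) must be 0, so both n1 = 0 and q = 0.
Enumerating the 64 input combinations, 12 give n10 = 1 and 52 give n10 = 0.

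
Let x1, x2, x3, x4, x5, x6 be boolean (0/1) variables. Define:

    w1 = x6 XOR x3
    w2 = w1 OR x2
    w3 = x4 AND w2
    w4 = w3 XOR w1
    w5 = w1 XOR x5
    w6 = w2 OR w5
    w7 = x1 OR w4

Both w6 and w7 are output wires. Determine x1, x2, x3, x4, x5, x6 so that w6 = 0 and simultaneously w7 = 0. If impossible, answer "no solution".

x1=0, x2=0, x3=1, x4=1, x5=0, x6=1

Check with x1=0, x2=0, x3=1, x4=1, x5=0, x6=1:
w1 = x6 XOR x3 = 1 XOR 1 = 0
w2 = w1 OR x2 = 0 OR 0 = 0
w3 = x4 AND w2 = 1 AND 0 = 0
w4 = w3 XOR w1 = 0 XOR 0 = 0
w5 = w1 XOR x5 = 0 XOR 0 = 0
w6 = w2 OR w5 = 0 OR 0 = 0
w7 = x1 OR w4 = 0 OR 0 = 0
So w6 = 0 and w7 = 0.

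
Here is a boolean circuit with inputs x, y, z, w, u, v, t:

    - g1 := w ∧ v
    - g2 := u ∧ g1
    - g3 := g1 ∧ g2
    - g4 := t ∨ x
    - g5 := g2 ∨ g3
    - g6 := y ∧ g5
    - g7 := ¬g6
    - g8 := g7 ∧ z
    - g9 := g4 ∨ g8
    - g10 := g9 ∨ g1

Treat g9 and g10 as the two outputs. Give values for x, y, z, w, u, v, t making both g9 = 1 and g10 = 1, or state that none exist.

Check with x=0, y=0, z=1, w=0, u=1, v=0, t=0:
g1 = w ∧ v = 0 ∧ 0 = 0
g2 = u ∧ g1 = 1 ∧ 0 = 0
g3 = g1 ∧ g2 = 0 ∧ 0 = 0
g4 = t ∨ x = 0 ∨ 0 = 0
g5 = g2 ∨ g3 = 0 ∨ 0 = 0
g6 = y ∧ g5 = 0 ∧ 0 = 0
g7 = ¬g6 = ¬0 = 1
g8 = g7 ∧ z = 1 ∧ 1 = 1
g9 = g4 ∨ g8 = 0 ∨ 1 = 1
g10 = g9 ∨ g1 = 1 ∨ 0 = 1
So g9 = 1 and g10 = 1.

x=0, y=0, z=1, w=0, u=1, v=0, t=0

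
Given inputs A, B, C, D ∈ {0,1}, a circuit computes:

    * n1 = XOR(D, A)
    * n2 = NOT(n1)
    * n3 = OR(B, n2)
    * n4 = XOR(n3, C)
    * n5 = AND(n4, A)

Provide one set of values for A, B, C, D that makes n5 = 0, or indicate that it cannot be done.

A=0, B=1, C=1, D=0

Check with A=0, B=1, C=1, D=0:
n1 = XOR(D, A) = XOR(0, 0) = 0
n2 = NOT(n1) = NOT 0 = 1
n3 = OR(B, n2) = OR(1, 1) = 1
n4 = XOR(n3, C) = XOR(1, 1) = 0
n5 = AND(n4, A) = AND(0, 0) = 0
So n5 = 0 as required.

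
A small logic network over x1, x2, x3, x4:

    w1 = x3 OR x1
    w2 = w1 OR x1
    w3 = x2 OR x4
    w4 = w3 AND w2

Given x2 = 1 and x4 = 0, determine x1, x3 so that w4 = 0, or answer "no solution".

w4 = w3 AND w2 must be 0, so at least one of w3, w2 is 0.
Check with x2 = 1 and x4 = 0 and x1=0, x3=0:
w1 = x3 OR x1 = 0 OR 0 = 0
w2 = w1 OR x1 = 0 OR 0 = 0
w3 = x2 OR x4 = 1 OR 0 = 1
w4 = w3 AND w2 = 1 AND 0 = 0
So w4 = 0.

x1=0 x3=0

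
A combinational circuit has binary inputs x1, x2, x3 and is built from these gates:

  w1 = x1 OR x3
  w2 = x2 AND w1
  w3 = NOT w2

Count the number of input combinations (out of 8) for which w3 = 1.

w3 = NOT w2 must be 1, so w2 = 0.
Satisfying assignments:
  x1=0, x2=0, x3=0
  x1=0, x2=0, x3=1
  x1=0, x2=1, x3=0
  x1=1, x2=0, x3=0
  x1=1, x2=0, x3=1

5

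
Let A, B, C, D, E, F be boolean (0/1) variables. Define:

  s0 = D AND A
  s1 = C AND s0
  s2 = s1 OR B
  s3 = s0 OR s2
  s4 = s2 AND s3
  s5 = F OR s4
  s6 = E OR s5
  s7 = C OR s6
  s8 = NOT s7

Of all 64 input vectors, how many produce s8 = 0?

60

s8 = NOT s7 must be 0, so s7 = 1.
Enumerating the 64 input combinations, 60 give s8 = 0 and 4 give s8 = 1.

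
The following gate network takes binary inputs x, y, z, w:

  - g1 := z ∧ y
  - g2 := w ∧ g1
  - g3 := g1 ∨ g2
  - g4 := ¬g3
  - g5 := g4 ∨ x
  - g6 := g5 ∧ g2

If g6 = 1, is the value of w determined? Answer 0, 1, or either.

1

g6 = g5 ∧ g2 must be 1, so both g5 = 1 and g2 = 1.
Every assignment with g6 = 1 has w = 1; there are 1 such assignment(s).
  x=1, y=1, z=1, w=1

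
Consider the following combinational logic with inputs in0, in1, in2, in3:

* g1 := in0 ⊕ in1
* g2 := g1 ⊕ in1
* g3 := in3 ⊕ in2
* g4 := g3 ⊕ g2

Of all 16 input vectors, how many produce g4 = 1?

8

g4 = g3 ⊕ g2 must be 1, so g3 and g2 differ.
Enumerating the 16 input combinations, 8 give g4 = 1 and 8 give g4 = 0.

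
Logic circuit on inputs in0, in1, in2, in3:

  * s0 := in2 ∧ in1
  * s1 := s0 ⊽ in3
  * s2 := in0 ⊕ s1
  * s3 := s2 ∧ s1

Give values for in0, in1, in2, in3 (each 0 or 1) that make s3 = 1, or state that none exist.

s3 = s2 ∧ s1 must be 1, so both s2 = 1 and s1 = 1.
s2 = in0 ⊕ s1 must be 1, so in0 and s1 differ.
Check with in0=0, in1=1, in2=0, in3=0:
s0 = in2 ∧ in1 = 0 ∧ 1 = 0
s1 = s0 ⊽ in3 = 0 ⊽ 0 = 1
s2 = in0 ⊕ s1 = 0 ⊕ 1 = 1
s3 = s2 ∧ s1 = 1 ∧ 1 = 1
So s3 = 1 as required.

in0=0, in1=1, in2=0, in3=0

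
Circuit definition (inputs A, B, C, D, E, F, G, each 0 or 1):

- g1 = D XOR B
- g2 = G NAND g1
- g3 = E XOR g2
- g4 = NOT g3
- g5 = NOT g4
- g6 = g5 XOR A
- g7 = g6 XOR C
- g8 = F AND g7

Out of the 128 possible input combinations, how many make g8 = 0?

96

g8 = F AND g7 must be 0, so at least one of F, g7 is 0.
Enumerating the 128 input combinations, 96 give g8 = 0 and 32 give g8 = 1.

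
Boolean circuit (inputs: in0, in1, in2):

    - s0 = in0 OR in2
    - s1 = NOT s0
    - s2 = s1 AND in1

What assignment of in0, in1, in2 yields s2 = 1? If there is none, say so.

Check with in0=0, in1=1, in2=0:
s0 = in0 OR in2 = 0 OR 0 = 0
s1 = NOT s0 = NOT 0 = 1
s2 = s1 AND in1 = 1 AND 1 = 1
So s2 = 1 as required.

in0=0, in1=1, in2=0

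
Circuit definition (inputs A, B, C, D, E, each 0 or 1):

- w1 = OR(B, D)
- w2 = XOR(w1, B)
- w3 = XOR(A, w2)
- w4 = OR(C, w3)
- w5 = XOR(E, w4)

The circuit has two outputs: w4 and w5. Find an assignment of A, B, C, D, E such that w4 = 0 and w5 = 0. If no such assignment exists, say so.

A=0, B=1, C=0, D=0, E=0

Check with A=0, B=1, C=0, D=0, E=0:
w1 = OR(B, D) = OR(1, 0) = 1
w2 = XOR(w1, B) = XOR(1, 1) = 0
w3 = XOR(A, w2) = XOR(0, 0) = 0
w4 = OR(C, w3) = OR(0, 0) = 0
w5 = XOR(E, w4) = XOR(0, 0) = 0
So w4 = 0 and w5 = 0.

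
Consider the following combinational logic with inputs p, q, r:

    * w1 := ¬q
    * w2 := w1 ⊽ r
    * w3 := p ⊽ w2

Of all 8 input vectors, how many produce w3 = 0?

w3 = p ⊽ w2 must be 0, so at least one of p, w2 is 1.
Satisfying assignments:
  p=0, q=1, r=0
  p=1, q=0, r=0
  p=1, q=0, r=1
  p=1, q=1, r=0
  p=1, q=1, r=1

5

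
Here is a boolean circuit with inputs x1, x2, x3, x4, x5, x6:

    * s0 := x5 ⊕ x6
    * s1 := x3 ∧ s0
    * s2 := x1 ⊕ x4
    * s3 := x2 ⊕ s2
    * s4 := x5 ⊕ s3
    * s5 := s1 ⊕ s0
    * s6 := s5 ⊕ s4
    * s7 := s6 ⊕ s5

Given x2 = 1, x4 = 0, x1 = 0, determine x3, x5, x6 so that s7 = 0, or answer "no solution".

s7 = s6 ⊕ s5 must be 0, so s6 and s5 are equal.
Check with x2 = 1, x4 = 0, x1 = 0 and x3=1, x5=1, x6=0:
s0 = x5 ⊕ x6 = 1 ⊕ 0 = 1
s1 = x3 ∧ s0 = 1 ∧ 1 = 1
s2 = x1 ⊕ x4 = 0 ⊕ 0 = 0
s3 = x2 ⊕ s2 = 1 ⊕ 0 = 1
s4 = x5 ⊕ s3 = 1 ⊕ 1 = 0
s5 = s1 ⊕ s0 = 1 ⊕ 1 = 0
s6 = s5 ⊕ s4 = 0 ⊕ 0 = 0
s7 = s6 ⊕ s5 = 0 ⊕ 0 = 0
So s7 = 0.

x3=1, x5=1, x6=0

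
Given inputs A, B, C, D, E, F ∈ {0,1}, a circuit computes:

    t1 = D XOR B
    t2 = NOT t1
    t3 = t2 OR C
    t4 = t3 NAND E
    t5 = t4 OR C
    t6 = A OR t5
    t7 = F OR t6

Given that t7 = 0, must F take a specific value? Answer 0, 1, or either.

t7 = F OR t6 must be 0, so both F = 0 and t6 = 0.
t6 = A OR t5 must be 0, so both A = 0 and t5 = 0.
Every assignment with t7 = 0 has F = 0; there are 2 such assignment(s).
  A=0, B=0, C=0, D=0, E=1, F=0
  A=0, B=1, C=0, D=1, E=1, F=0

0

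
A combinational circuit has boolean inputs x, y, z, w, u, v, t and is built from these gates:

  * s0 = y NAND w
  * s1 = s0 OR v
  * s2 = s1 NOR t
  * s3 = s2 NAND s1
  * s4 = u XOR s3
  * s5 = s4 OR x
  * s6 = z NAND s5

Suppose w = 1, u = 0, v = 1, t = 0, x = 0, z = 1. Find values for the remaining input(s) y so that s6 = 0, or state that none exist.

y=1

s6 = z NAND s5 must be 0, so both z = 1 and s5 = 1.
Check with w = 1, u = 0, v = 1, t = 0, x = 0, z = 1 and y=1:
s0 = y NAND w = 1 NAND 1 = 0
s1 = s0 OR v = 0 OR 1 = 1
s2 = s1 NOR t = 1 NOR 0 = 0
s3 = s2 NAND s1 = 0 NAND 1 = 1
s4 = u XOR s3 = 0 XOR 1 = 1
s5 = s4 OR x = 1 OR 0 = 1
s6 = z NAND s5 = 1 NAND 1 = 0
So s6 = 0.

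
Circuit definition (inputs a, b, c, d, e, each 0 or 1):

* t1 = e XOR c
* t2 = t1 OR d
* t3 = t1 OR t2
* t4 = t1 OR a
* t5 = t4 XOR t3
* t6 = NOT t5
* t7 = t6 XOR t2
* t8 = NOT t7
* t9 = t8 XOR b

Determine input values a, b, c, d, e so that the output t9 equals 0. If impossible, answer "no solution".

Check with a=0, b=1, c=1, d=1, e=0:
t1 = e XOR c = 0 XOR 1 = 1
t2 = t1 OR d = 1 OR 1 = 1
t3 = t1 OR t2 = 1 OR 1 = 1
t4 = t1 OR a = 1 OR 0 = 1
t5 = t4 XOR t3 = 1 XOR 1 = 0
t6 = NOT t5 = NOT 0 = 1
t7 = t6 XOR t2 = 1 XOR 1 = 0
t8 = NOT t7 = NOT 0 = 1
t9 = t8 XOR b = 1 XOR 1 = 0
So t9 = 0 as required.

a=0, b=1, c=1, d=1, e=0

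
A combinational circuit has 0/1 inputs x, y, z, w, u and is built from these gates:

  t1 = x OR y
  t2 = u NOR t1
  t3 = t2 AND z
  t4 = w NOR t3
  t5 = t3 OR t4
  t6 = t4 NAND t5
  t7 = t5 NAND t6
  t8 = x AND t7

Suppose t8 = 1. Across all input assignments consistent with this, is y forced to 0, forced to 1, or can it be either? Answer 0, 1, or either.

Both values of y occur among assignments with t8 = 1:
  y=0: x=1, y=0, z=0, w=0, u=0
  y=1: x=1, y=1, z=0, w=0, u=0

either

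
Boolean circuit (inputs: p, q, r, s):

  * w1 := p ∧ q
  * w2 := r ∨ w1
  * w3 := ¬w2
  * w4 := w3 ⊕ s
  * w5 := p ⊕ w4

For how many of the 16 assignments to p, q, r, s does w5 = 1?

8

w5 = p ⊕ w4 must be 1, so p and w4 differ.
Enumerating the 16 input combinations, 8 give w5 = 1 and 8 give w5 = 0.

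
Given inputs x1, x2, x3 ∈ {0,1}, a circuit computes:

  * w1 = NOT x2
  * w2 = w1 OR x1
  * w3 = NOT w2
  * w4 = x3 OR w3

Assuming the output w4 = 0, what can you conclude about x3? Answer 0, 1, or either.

w4 = x3 OR w3 must be 0, so both x3 = 0 and w3 = 0.
w3 = NOT w2 must be 0, so w2 = 1.
Every assignment with w4 = 0 has x3 = 0; there are 3 such assignment(s).
  x1=0, x2=0, x3=0
  x1=1, x2=0, x3=0
  x1=1, x2=1, x3=0

0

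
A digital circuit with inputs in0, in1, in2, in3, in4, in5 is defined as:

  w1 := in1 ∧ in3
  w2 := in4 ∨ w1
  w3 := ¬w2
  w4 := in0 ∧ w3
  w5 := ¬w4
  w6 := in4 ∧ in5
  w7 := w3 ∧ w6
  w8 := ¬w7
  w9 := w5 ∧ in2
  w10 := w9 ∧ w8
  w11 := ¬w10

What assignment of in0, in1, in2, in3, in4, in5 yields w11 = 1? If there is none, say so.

in0=0 in1=0 in2=0 in3=1 in4=1 in5=0

Check with in0=0 in1=0 in2=0 in3=1 in4=1 in5=0:
w1 = in1 ∧ in3 = 0 ∧ 1 = 0
w2 = in4 ∨ w1 = 1 ∨ 0 = 1
w3 = ¬w2 = ¬1 = 0
w4 = in0 ∧ w3 = 0 ∧ 0 = 0
w5 = ¬w4 = ¬0 = 1
w6 = in4 ∧ in5 = 1 ∧ 0 = 0
w7 = w3 ∧ w6 = 0 ∧ 0 = 0
w8 = ¬w7 = ¬0 = 1
w9 = w5 ∧ in2 = 1 ∧ 0 = 0
w10 = w9 ∧ w8 = 0 ∧ 1 = 0
w11 = ¬w10 = ¬0 = 1
So w11 = 1 as required.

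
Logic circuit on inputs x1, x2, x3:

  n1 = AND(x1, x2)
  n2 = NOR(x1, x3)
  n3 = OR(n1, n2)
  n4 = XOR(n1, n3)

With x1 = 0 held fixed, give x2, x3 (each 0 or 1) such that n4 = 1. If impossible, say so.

Check with x1 = 0 and x2=0, x3=0:
n1 = AND(x1, x2) = AND(0, 0) = 0
n2 = NOR(x1, x3) = NOR(0, 0) = 1
n3 = OR(n1, n2) = OR(0, 1) = 1
n4 = XOR(n1, n3) = XOR(0, 1) = 1
So n4 = 1.

x2=0, x3=0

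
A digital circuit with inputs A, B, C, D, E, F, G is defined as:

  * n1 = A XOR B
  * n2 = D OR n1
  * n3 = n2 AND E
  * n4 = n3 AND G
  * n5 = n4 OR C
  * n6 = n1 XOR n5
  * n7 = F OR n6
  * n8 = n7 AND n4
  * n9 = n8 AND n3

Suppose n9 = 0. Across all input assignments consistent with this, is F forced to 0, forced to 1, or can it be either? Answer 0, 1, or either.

Both values of F occur among assignments with n9 = 0:
  F=0: A=0, B=0, C=0, D=0, E=0, F=0, G=0
  F=1: A=0, B=0, C=0, D=0, E=0, F=1, G=0

either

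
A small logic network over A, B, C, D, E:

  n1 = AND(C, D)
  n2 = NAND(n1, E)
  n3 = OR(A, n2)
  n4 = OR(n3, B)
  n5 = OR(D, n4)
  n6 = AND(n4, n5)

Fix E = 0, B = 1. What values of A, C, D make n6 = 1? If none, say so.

n6 = AND(n4, n5) must be 1, so both n4 = 1 and n5 = 1.
n4 = OR(n3, B) must be 1, so at least one of n3, B is 1.
Check with E = 0, B = 1 and A=1, C=1, D=0:
n1 = AND(C, D) = AND(1, 0) = 0
n2 = NAND(n1, E) = NAND(0, 0) = 1
n3 = OR(A, n2) = OR(1, 1) = 1
n4 = OR(n3, B) = OR(1, 1) = 1
n5 = OR(D, n4) = OR(0, 1) = 1
n6 = AND(n4, n5) = AND(1, 1) = 1
So n6 = 1.

A=1 C=1 D=0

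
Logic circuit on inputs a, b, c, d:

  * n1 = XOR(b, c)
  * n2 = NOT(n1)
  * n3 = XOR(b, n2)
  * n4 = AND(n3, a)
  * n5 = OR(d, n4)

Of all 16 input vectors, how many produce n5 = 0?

6

n5 = OR(d, n4) must be 0, so both d = 0 and n4 = 0.
Enumerating the 16 input combinations, 6 give n5 = 0 and 10 give n5 = 1.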